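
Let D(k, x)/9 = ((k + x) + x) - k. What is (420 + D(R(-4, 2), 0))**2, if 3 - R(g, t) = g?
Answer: 176400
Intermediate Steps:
R(g, t) = 3 - g
D(k, x) = 18*x (D(k, x) = 9*(((k + x) + x) - k) = 9*((k + 2*x) - k) = 9*(2*x) = 18*x)
(420 + D(R(-4, 2), 0))**2 = (420 + 18*0)**2 = (420 + 0)**2 = 420**2 = 176400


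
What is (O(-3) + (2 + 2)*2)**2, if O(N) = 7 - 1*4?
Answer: 121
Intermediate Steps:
O(N) = 3 (O(N) = 7 - 4 = 3)
(O(-3) + (2 + 2)*2)**2 = (3 + (2 + 2)*2)**2 = (3 + 4*2)**2 = (3 + 8)**2 = 11**2 = 121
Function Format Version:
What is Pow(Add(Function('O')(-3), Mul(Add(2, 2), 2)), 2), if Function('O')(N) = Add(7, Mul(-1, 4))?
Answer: 121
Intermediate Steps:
Function('O')(N) = 3 (Function('O')(N) = Add(7, -4) = 3)
Pow(Add(Function('O')(-3), Mul(Add(2, 2), 2)), 2) = Pow(Add(3, Mul(Add(2, 2), 2)), 2) = Pow(Add(3, Mul(4, 2)), 2) = Pow(Add(3, 8), 2) = Pow(11, 2) = 121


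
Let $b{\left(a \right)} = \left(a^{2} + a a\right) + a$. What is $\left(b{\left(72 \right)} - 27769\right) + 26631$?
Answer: $9302$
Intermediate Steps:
$b{\left(a \right)} = a + 2 a^{2}$ ($b{\left(a \right)} = \left(a^{2} + a^{2}\right) + a = 2 a^{2} + a = a + 2 a^{2}$)
$\left(b{\left(72 \right)} - 27769\right) + 26631 = \left(72 \left(1 + 2 \cdot 72\right) - 27769\right) + 26631 = \left(72 \left(1 + 144\right) - 27769\right) + 26631 = \left(72 \cdot 145 - 27769\right) + 26631 = \left(10440 - 27769\right) + 26631 = -17329 + 26631 = 9302$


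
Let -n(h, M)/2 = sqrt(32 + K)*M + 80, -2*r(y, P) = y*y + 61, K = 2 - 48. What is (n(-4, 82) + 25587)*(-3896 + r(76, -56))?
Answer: -346544583/2 + 1117578*I*sqrt(14) ≈ -1.7327e+8 + 4.1816e+6*I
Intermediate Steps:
K = -46
r(y, P) = -61/2 - y**2/2 (r(y, P) = -(y*y + 61)/2 = -(y**2 + 61)/2 = -(61 + y**2)/2 = -61/2 - y**2/2)
n(h, M) = -160 - 2*I*M*sqrt(14) (n(h, M) = -2*(sqrt(32 - 46)*M + 80) = -2*(sqrt(-14)*M + 80) = -2*((I*sqrt(14))*M + 80) = -2*(I*M*sqrt(14) + 80) = -2*(80 + I*M*sqrt(14)) = -160 - 2*I*M*sqrt(14))
(n(-4, 82) + 25587)*(-3896 + r(76, -56)) = ((-160 - 2*I*82*sqrt(14)) + 25587)*(-3896 + (-61/2 - 1/2*76**2)) = ((-160 - 164*I*sqrt(14)) + 25587)*(-3896 + (-61/2 - 1/2*5776)) = (25427 - 164*I*sqrt(14))*(-3896 + (-61/2 - 2888)) = (25427 - 164*I*sqrt(14))*(-3896 - 5837/2) = (25427 - 164*I*sqrt(14))*(-13629/2) = -346544583/2 + 1117578*I*sqrt(14)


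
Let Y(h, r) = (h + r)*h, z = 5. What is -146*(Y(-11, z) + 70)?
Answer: -19856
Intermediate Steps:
Y(h, r) = h*(h + r)
-146*(Y(-11, z) + 70) = -146*(-11*(-11 + 5) + 70) = -146*(-11*(-6) + 70) = -146*(66 + 70) = -146*136 = -19856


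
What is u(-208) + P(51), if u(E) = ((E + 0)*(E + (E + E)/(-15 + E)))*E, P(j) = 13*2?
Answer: -1988753754/223 ≈ -8.9182e+6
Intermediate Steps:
P(j) = 26
u(E) = E²*(E + 2*E/(-15 + E)) (u(E) = (E*(E + (2*E)/(-15 + E)))*E = (E*(E + 2*E/(-15 + E)))*E = E²*(E + 2*E/(-15 + E)))
u(-208) + P(51) = (-208)³*(-13 - 208)/(-15 - 208) + 26 = -8998912*(-221)/(-223) + 26 = -8998912*(-1/223)*(-221) + 26 = -1988759552/223 + 26 = -1988753754/223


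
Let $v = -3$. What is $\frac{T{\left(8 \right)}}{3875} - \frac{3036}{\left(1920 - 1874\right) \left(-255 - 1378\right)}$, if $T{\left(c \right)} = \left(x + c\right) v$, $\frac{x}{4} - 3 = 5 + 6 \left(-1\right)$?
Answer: $\frac{177366}{6327875} \approx 0.028029$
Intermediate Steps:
$x = 8$ ($x = 12 + 4 \left(5 + 6 \left(-1\right)\right) = 12 + 4 \left(5 - 6\right) = 12 + 4 \left(-1\right) = 12 - 4 = 8$)
$T{\left(c \right)} = -24 - 3 c$ ($T{\left(c \right)} = \left(8 + c\right) \left(-3\right) = -24 - 3 c$)
$\frac{T{\left(8 \right)}}{3875} - \frac{3036}{\left(1920 - 1874\right) \left(-255 - 1378\right)} = \frac{-24 - 24}{3875} - \frac{3036}{\left(1920 - 1874\right) \left(-255 - 1378\right)} = \left(-24 - 24\right) \frac{1}{3875} - \frac{3036}{46 \left(-1633\right)} = \left(-48\right) \frac{1}{3875} - \frac{3036}{-75118} = - \frac{48}{3875} - - \frac{66}{1633} = - \frac{48}{3875} + \frac{66}{1633} = \frac{177366}{6327875}$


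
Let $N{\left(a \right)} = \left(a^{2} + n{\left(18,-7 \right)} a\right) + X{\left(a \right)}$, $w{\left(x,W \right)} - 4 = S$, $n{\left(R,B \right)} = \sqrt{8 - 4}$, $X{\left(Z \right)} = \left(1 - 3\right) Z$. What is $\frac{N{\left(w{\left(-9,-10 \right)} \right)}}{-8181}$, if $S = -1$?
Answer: $- \frac{1}{909} \approx -0.0011001$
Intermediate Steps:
$X{\left(Z \right)} = - 2 Z$
$n{\left(R,B \right)} = 2$ ($n{\left(R,B \right)} = \sqrt{4} = 2$)
$w{\left(x,W \right)} = 3$ ($w{\left(x,W \right)} = 4 - 1 = 3$)
$N{\left(a \right)} = a^{2}$ ($N{\left(a \right)} = \left(a^{2} + 2 a\right) - 2 a = a^{2}$)
$\frac{N{\left(w{\left(-9,-10 \right)} \right)}}{-8181} = \frac{3^{2}}{-8181} = 9 \left(- \frac{1}{8181}\right) = - \frac{1}{909}$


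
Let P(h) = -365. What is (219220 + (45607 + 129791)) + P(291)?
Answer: 394253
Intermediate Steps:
(219220 + (45607 + 129791)) + P(291) = (219220 + (45607 + 129791)) - 365 = (219220 + 175398) - 365 = 394618 - 365 = 394253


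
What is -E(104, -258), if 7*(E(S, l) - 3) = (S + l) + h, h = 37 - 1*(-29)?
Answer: 67/7 ≈ 9.5714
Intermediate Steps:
h = 66 (h = 37 + 29 = 66)
E(S, l) = 87/7 + S/7 + l/7 (E(S, l) = 3 + ((S + l) + 66)/7 = 3 + (66 + S + l)/7 = 3 + (66/7 + S/7 + l/7) = 87/7 + S/7 + l/7)
-E(104, -258) = -(87/7 + (⅐)*104 + (⅐)*(-258)) = -(87/7 + 104/7 - 258/7) = -1*(-67/7) = 67/7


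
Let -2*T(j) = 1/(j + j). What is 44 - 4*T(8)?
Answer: 353/8 ≈ 44.125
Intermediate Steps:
T(j) = -1/(4*j) (T(j) = -1/(2*(j + j)) = -1/(2*j)/2 = -1/(4*j))
44 - 4*T(8) = 44 - (-1)/8 = 44 - 4*(-1/32) = 44 + ⅛ = 353/8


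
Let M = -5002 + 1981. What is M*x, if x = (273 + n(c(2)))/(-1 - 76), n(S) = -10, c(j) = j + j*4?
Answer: 794523/77 ≈ 10318.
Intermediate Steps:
c(j) = 5*j (c(j) = j + 4*j = 5*j)
x = -263/77 (x = (273 - 10)/(-1 - 76) = 263/(-77) = 263*(-1/77) = -263/77 ≈ -3.4156)
M = -3021
M*x = -3021*(-263/77) = 794523/77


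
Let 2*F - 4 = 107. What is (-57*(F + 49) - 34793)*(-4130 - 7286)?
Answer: 465196292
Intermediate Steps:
F = 111/2 (F = 2 + (½)*107 = 2 + 107/2 = 111/2 ≈ 55.500)
(-57*(F + 49) - 34793)*(-4130 - 7286) = (-57*(111/2 + 49) - 34793)*(-4130 - 7286) = (-57*209/2 - 34793)*(-11416) = (-11913/2 - 34793)*(-11416) = -81499/2*(-11416) = 465196292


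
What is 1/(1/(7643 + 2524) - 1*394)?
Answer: -10167/4005797 ≈ -0.0025381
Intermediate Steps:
1/(1/(7643 + 2524) - 1*394) = 1/(1/10167 - 394) = 1/(-4005797/10167) = -10167/4005797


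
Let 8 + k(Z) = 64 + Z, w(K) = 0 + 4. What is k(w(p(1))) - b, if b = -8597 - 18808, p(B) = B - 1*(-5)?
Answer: 27465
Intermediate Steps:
p(B) = 5 + B (p(B) = B + 5 = 5 + B)
w(K) = 4
b = -27405
k(Z) = 56 + Z (k(Z) = -8 + (64 + Z) = 56 + Z)
k(w(p(1))) - b = (56 + 4) - 1*(-27405) = 60 + 27405 = 27465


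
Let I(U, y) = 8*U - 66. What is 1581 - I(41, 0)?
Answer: 1319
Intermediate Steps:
I(U, y) = -66 + 8*U
1581 - I(41, 0) = 1581 - (-66 + 8*41) = 1581 - (-66 + 328) = 1581 - 1*262 = 1581 - 262 = 1319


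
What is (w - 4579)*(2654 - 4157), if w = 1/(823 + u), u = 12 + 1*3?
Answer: 5767313103/838 ≈ 6.8822e+6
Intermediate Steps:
u = 15 (u = 12 + 3 = 15)
w = 1/838 (w = 1/(823 + 15) = 1/838 ≈ 0.0011933)
(w - 4579)*(2654 - 4157) = (1/838 - 4579)*(2654 - 4157) = -3837201/838*(-1503) = 5767313103/838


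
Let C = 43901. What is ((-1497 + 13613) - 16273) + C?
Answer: 39744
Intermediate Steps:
((-1497 + 13613) - 16273) + C = ((-1497 + 13613) - 16273) + 43901 = (12116 - 16273) + 43901 = -4157 + 43901 = 39744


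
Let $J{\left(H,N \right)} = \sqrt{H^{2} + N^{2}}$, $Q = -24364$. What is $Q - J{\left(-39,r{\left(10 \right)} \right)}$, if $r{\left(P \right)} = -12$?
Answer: $-24364 - 3 \sqrt{185} \approx -24405.0$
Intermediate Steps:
$Q - J{\left(-39,r{\left(10 \right)} \right)} = -24364 - \sqrt{\left(-39\right)^{2} + \left(-12\right)^{2}} = -24364 - \sqrt{1521 + 144} = -24364 - \sqrt{1665} = -24364 - 3 \sqrt{185}$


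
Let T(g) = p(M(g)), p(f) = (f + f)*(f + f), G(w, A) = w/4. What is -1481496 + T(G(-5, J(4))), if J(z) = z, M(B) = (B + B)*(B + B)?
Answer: -5925359/4 ≈ -1.4813e+6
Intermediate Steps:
M(B) = 4*B**2 (M(B) = (2*B)*(2*B) = 4*B**2)
G(w, A) = w/4 (G(w, A) = w*(1/4) = w/4)
p(f) = 4*f**2 (p(f) = (2*f)*(2*f) = 4*f**2)
T(g) = 64*g**4 (T(g) = 4*(4*g**2)**2 = 4*(16*g**4) = 64*g**4)
-1481496 + T(G(-5, J(4))) = -1481496 + 64*((1/4)*(-5))**4 = -1481496 + 64*(-5/4)**4 = -1481496 + 64*(625/256) = -1481496 + 625/4 = -5925359/4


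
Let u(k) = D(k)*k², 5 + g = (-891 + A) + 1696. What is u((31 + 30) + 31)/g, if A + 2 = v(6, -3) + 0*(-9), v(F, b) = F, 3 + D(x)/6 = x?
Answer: 376648/67 ≈ 5621.6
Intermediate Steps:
D(x) = -18 + 6*x
A = 4 (A = -2 + (6 + 0*(-9)) = -2 + (6 + 0) = -2 + 6 = 4)
g = 804 (g = -5 + ((-891 + 4) + 1696) = -5 + (-887 + 1696) = -5 + 809 = 804)
u(k) = k²*(-18 + 6*k) (u(k) = (-18 + 6*k)*k² = k²*(-18 + 6*k))
u((31 + 30) + 31)/g = (6*((31 + 30) + 31)²*(-3 + ((31 + 30) + 31)))/804 = (6*(61 + 31)²*(-3 + (61 + 31)))*(1/804) = (6*92²*(-3 + 92))*(1/804) = (6*8464*89)*(1/804) = 4519776*(1/804) = 376648/67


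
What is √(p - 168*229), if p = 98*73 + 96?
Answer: I*√31222 ≈ 176.7*I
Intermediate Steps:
p = 7250 (p = 7154 + 96 = 7250)
√(p - 168*229) = √(7250 - 168*229) = √(7250 - 38472) = √(-31222) = I*√31222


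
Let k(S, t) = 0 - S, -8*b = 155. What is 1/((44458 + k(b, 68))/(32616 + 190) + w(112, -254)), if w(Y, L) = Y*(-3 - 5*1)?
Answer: -262448/234797589 ≈ -0.0011178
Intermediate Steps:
b = -155/8 (b = -⅛*155 = -155/8 ≈ -19.375)
k(S, t) = -S
w(Y, L) = -8*Y (w(Y, L) = Y*(-3 - 5) = Y*(-8) = -8*Y)
1/((44458 + k(b, 68))/(32616 + 190) + w(112, -254)) = 1/((44458 - 1*(-155/8))/(32616 + 190) - 8*112) = 1/((44458 + 155/8)/32806 - 896) = 1/((355819/8)*(1/32806) - 896) = 1/(355819/262448 - 896) = 1/(-234797589/262448) = -262448/234797589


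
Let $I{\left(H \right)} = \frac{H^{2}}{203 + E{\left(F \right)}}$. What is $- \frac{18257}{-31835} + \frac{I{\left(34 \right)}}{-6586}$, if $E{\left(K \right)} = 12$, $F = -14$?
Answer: $\frac{2581492817}{4507804165} \approx 0.57267$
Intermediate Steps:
$I{\left(H \right)} = \frac{H^{2}}{215}$ ($I{\left(H \right)} = \frac{H^{2}}{203 + 12} = \frac{H^{2}}{215}$)
$- \frac{18257}{-31835} + \frac{I{\left(34 \right)}}{-6586} = - \frac{18257}{-31835} + \frac{\frac{1}{215} \cdot 34^{2}}{-6586} = \left(-18257\right) \left(- \frac{1}{31835}\right) + \frac{1}{215} \cdot 1156 \left(- \frac{1}{6586}\right) = \frac{18257}{31835} + \frac{1156}{215} \left(- \frac{1}{6586}\right) = \frac{18257}{31835} - \frac{578}{707995} = \frac{2581492817}{4507804165}$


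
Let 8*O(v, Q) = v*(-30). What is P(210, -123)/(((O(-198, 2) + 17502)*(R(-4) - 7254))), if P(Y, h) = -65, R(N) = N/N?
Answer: 130/264654717 ≈ 4.9121e-7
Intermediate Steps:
O(v, Q) = -15*v/4 (O(v, Q) = (v*(-30))/8 = (-30*v)/8 = -15*v/4)
R(N) = 1
P(210, -123)/(((O(-198, 2) + 17502)*(R(-4) - 7254))) = -65*1/((1 - 7254)*(-15/4*(-198) + 17502)) = -65*(-1/(7253*(1485/2 + 17502))) = -65/((36489/2)*(-7253)) = -65/(-264654717/2) = -65*(-2/264654717) = 130/264654717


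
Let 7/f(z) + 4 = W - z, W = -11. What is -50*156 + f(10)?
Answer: -195007/25 ≈ -7800.3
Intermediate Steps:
f(z) = 7/(-15 - z) (f(z) = 7/(-4 + (-11 - z)) = 7/(-15 - z))
-50*156 + f(10) = -50*156 - 7/(15 + 10) = -7800 - 7/25 = -195007/25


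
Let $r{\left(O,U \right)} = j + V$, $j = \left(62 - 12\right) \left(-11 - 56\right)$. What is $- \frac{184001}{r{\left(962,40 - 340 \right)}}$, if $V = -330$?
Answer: $\frac{184001}{3680} \approx 50.0$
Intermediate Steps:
$j = -3350$ ($j = 50 \left(-67\right) = -3350$)
$r{\left(O,U \right)} = -3680$ ($r{\left(O,U \right)} = -3350 - 330 = -3680$)
$- \frac{184001}{r{\left(962,40 - 340 \right)}} = - \frac{184001}{-3680} = \left(-184001\right) \left(- \frac{1}{3680}\right) = \frac{184001}{3680}$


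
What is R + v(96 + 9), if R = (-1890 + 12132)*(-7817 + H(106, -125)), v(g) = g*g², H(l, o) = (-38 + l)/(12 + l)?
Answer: -4654993023/59 ≈ -7.8898e+7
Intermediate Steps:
H(l, o) = (-38 + l)/(12 + l)
v(g) = g³
R = -4723292898/59 (R = (-1890 + 12132)*(-7817 + (-38 + 106)/(12 + 106)) = 10242*(-7817 + 68/118) = 10242*(-7817 + (1/118)*68) = 10242*(-7817 + 34/59) = 10242*(-461169/59) = -4723292898/59 ≈ -8.0056e+7)
R + v(96 + 9) = -4723292898/59 + (96 + 9)³ = -4723292898/59 + 105³ = -4723292898/59 + 1157625 = -4654993023/59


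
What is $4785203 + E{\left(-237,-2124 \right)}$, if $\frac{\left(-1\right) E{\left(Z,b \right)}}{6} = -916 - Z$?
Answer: $4789277$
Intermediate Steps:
$E{\left(Z,b \right)} = 5496 + 6 Z$ ($E{\left(Z,b \right)} = - 6 \left(-916 - Z\right) = 5496 + 6 Z$)
$4785203 + E{\left(-237,-2124 \right)} = 4785203 + \left(5496 + 6 \left(-237\right)\right) = 4785203 + \left(5496 - 1422\right) = 4785203 + 4074 = 4789277$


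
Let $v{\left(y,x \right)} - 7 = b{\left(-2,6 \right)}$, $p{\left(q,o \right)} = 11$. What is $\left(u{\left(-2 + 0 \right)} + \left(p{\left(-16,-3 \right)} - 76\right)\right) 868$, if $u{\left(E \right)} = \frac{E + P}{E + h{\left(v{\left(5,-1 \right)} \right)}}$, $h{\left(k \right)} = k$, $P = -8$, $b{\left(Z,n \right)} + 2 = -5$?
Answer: $-52080$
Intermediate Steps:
$b{\left(Z,n \right)} = -7$ ($b{\left(Z,n \right)} = -2 - 5 = -7$)
$v{\left(y,x \right)} = 0$ ($v{\left(y,x \right)} = 7 - 7 = 0$)
$u{\left(E \right)} = \frac{-8 + E}{E}$ ($u{\left(E \right)} = \frac{E - 8}{E + 0} = \frac{-8 + E}{E}$)
$\left(u{\left(-2 + 0 \right)} + \left(p{\left(-16,-3 \right)} - 76\right)\right) 868 = \left(\frac{-8 + \left(-2 + 0\right)}{-2 + 0} + \left(11 - 76\right)\right) 868 = \left(\frac{-8 - 2}{-2} + \left(11 - 76\right)\right) 868 = \left(\left(- \frac{1}{2}\right) \left(-10\right) - 65\right) 868 = \left(5 - 65\right) 868 = \left(-60\right) 868 = -52080$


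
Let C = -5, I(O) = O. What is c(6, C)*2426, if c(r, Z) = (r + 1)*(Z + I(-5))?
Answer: -169820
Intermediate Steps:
c(r, Z) = (1 + r)*(-5 + Z) (c(r, Z) = (r + 1)*(Z - 5) = (1 + r)*(-5 + Z))
c(6, C)*2426 = (-5 - 5 - 5*6 - 5*6)*2426 = (-5 - 5 - 30 - 30)*2426 = -70*2426 = -169820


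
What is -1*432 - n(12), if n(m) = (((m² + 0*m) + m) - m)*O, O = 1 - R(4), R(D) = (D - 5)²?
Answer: -432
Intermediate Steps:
R(D) = (-5 + D)²
O = 0 (O = 1 - (-5 + 4)² = 1 - 1*(-1)² = 1 - 1*1 = 1 - 1 = 0)
n(m) = 0 (n(m) = (((m² + 0*m) + m) - m)*0 = (((m² + 0) + m) - m)*0 = ((m² + m) - m)*0 = ((m + m²) - m)*0 = m²*0 = 0)
-1*432 - n(12) = -1*432 - 1*0 = -432 + 0 = -432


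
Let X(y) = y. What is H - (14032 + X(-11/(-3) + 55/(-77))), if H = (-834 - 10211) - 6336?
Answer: -659735/21 ≈ -31416.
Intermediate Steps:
H = -17381 (H = -11045 - 6336 = -17381)
H - (14032 + X(-11/(-3) + 55/(-77))) = -17381 - (14032 + (-11/(-3) + 55/(-77))) = -17381 - (14032 + (-11*(-⅓) + 55*(-1/77))) = -17381 - (14032 + (11/3 - 5/7)) = -17381 - (14032 + 62/21) = -17381 - 1*294734/21 = -17381 - 294734/21 = -659735/21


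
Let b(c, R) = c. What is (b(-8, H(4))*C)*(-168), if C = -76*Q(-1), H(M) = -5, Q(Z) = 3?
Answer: -306432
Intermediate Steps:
C = -228 (C = -76*3 = -228)
(b(-8, H(4))*C)*(-168) = -8*(-228)*(-168) = 1824*(-168) = -306432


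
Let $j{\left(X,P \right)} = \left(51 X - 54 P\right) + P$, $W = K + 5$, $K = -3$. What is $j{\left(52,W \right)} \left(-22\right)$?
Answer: $-56012$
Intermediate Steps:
$W = 2$ ($W = -3 + 5 = 2$)
$j{\left(X,P \right)} = - 53 P + 51 X$ ($j{\left(X,P \right)} = \left(- 54 P + 51 X\right) + P = - 53 P + 51 X$)
$j{\left(52,W \right)} \left(-22\right) = \left(\left(-53\right) 2 + 51 \cdot 52\right) \left(-22\right) = \left(-106 + 2652\right) \left(-22\right) = 2546 \left(-22\right) = -56012$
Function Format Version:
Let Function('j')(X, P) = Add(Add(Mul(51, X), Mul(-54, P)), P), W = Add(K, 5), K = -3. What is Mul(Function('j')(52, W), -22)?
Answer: -56012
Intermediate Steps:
W = 2 (W = Add(-3, 5) = 2)
Function('j')(X, P) = Add(Mul(-53, P), Mul(51, X)) (Function('j')(X, P) = Add(Add(Mul(-54, P), Mul(51, X)), P) = Add(Mul(-53, P), Mul(51, X)))
Mul(Function('j')(52, W), -22) = Mul(Add(Mul(-53, 2), Mul(51, 52)), -22) = Mul(Add(-106, 2652), -22) = Mul(2546, -22) = -56012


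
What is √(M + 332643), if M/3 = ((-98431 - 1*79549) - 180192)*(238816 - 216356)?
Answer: 3*I*√2681477413 ≈ 1.5535e+5*I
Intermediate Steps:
M = -24133629360 (M = 3*(((-98431 - 1*79549) - 180192)*(238816 - 216356)) = 3*(((-98431 - 79549) - 180192)*22460) = 3*((-177980 - 180192)*22460) = 3*(-358172*22460) = 3*(-8044543120) = -24133629360)
√(M + 332643) = √(-24133629360 + 332643) = √(-24133296717) = 3*I*√2681477413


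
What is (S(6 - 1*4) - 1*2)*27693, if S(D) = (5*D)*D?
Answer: 498474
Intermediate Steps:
S(D) = 5*D²
(S(6 - 1*4) - 1*2)*27693 = (5*(6 - 1*4)² - 1*2)*27693 = (5*(6 - 4)² - 2)*27693 = (5*2² - 2)*27693 = (5*4 - 2)*27693 = (20 - 2)*27693 = 18*27693 = 498474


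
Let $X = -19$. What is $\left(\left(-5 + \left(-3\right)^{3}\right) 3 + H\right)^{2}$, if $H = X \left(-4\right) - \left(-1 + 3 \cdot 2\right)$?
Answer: $625$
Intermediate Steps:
$H = 71$ ($H = \left(-19\right) \left(-4\right) - \left(-1 + 3 \cdot 2\right) = 76 - \left(-1 + 6\right) = 76 - 5 = 71$)
$\left(\left(-5 + \left(-3\right)^{3}\right) 3 + H\right)^{2} = \left(\left(-5 + \left(-3\right)^{3}\right) 3 + 71\right)^{2} = \left(\left(-5 - 27\right) 3 + 71\right)^{2} = \left(\left(-32\right) 3 + 71\right)^{2} = \left(-96 + 71\right)^{2} = \left(-25\right)^{2} = 625$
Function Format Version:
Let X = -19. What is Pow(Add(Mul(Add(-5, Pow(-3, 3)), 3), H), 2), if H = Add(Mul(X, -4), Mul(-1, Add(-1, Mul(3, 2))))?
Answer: 625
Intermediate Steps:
H = 71 (H = Add(Mul(-19, -4), Mul(-1, Add(-1, Mul(3, 2)))) = Add(76, Mul(-1, Add(-1, 6))) = Add(76, Mul(-1, 5)) = Add(76, -5) = 71)
Pow(Add(Mul(Add(-5, Pow(-3, 3)), 3), H), 2) = Pow(Add(Mul(Add(-5, Pow(-3, 3)), 3), 71), 2) = Pow(Add(Mul(Add(-5, -27), 3), 71), 2) = Pow(Add(Mul(-32, 3), 71), 2) = Pow(Add(-96, 71), 2) = Pow(-25, 2) = 625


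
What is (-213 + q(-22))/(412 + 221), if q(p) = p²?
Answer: 271/633 ≈ 0.42812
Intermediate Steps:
(-213 + q(-22))/(412 + 221) = (-213 + (-22)²)/(412 + 221) = (-213 + 484)/633 = 271*(1/633) = 271/633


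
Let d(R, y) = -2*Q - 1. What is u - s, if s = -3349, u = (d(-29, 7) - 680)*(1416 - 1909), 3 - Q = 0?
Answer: 342040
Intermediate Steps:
Q = 3 (Q = 3 - 1*0 = 3 + 0 = 3)
d(R, y) = -7 (d(R, y) = -2*3 - 1 = -6 - 1 = -7)
u = 338691 (u = (-7 - 680)*(1416 - 1909) = -687*(-493) = 338691)
u - s = 338691 - 1*(-3349) = 338691 + 3349 = 342040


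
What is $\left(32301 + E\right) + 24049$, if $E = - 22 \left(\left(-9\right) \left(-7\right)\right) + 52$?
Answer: $55016$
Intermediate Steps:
$E = -1334$ ($E = \left(-22\right) 63 + 52 = -1386 + 52 = -1334$)
$\left(32301 + E\right) + 24049 = \left(32301 - 1334\right) + 24049 = 30967 + 24049 = 55016$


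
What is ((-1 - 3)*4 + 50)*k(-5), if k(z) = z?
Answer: -170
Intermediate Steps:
((-1 - 3)*4 + 50)*k(-5) = ((-1 - 3)*4 + 50)*(-5) = (-4*4 + 50)*(-5) = (-16 + 50)*(-5) = 34*(-5) = -170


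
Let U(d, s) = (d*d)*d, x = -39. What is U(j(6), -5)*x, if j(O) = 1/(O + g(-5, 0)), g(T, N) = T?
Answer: -39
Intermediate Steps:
j(O) = 1/(-5 + O) (j(O) = 1/(O - 5) = 1/(-5 + O))
U(d, s) = d³ (U(d, s) = d²*d = d³)
U(j(6), -5)*x = (1/(-5 + 6))³*(-39) = (1/1)³*(-39) = 1³*(-39) = 1*(-39) = -39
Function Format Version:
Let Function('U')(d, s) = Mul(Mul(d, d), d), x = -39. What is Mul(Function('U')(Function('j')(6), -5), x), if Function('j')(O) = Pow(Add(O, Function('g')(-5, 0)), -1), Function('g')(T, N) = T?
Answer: -39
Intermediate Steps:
Function('j')(O) = Pow(Add(-5, O), -1) (Function('j')(O) = Pow(Add(O, -5), -1) = Pow(Add(-5, O), -1))
Function('U')(d, s) = Pow(d, 3) (Function('U')(d, s) = Mul(Pow(d, 2), d) = Pow(d, 3))
Mul(Function('U')(Function('j')(6), -5), x) = Mul(Pow(Pow(Add(-5, 6), -1), 3), -39) = Mul(Pow(Pow(1, -1), 3), -39) = Mul(Pow(1, 3), -39) = Mul(1, -39) = -39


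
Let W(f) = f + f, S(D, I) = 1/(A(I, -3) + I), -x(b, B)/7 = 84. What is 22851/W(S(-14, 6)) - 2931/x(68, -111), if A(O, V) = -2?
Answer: 8958569/196 ≈ 45707.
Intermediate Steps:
x(b, B) = -588 (x(b, B) = -7*84 = -588)
S(D, I) = 1/(-2 + I)
W(f) = 2*f
22851/W(S(-14, 6)) - 2931/x(68, -111) = 22851/((2/(-2 + 6))) - 2931/(-588) = 22851/((2/4)) - 2931*(-1/588) = 22851/((2*(1/4))) + 977/196 = 22851/(1/2) + 977/196 = 22851*2 + 977/196 = 45702 + 977/196 = 8958569/196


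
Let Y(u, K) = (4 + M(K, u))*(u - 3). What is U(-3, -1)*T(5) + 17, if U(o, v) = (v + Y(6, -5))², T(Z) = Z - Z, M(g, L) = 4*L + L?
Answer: 17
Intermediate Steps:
M(g, L) = 5*L
T(Z) = 0
Y(u, K) = (-3 + u)*(4 + 5*u) (Y(u, K) = (4 + 5*u)*(u - 3) = (4 + 5*u)*(-3 + u) = (-3 + u)*(4 + 5*u))
U(o, v) = (102 + v)² (U(o, v) = (v + (-12 - 11*6 + 5*6²))² = (v + (-12 - 66 + 5*36))² = (v + (-12 - 66 + 180))² = (v + 102)² = (102 + v)²)
U(-3, -1)*T(5) + 17 = (102 - 1)²*0 + 17 = 101²*0 + 17 = 10201*0 + 17 = 0 + 17 = 17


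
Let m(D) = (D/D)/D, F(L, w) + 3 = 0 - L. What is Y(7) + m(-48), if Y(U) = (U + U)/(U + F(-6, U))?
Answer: 331/240 ≈ 1.3792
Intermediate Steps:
F(L, w) = -3 - L (F(L, w) = -3 + (0 - L) = -3 - L)
m(D) = 1/D
Y(U) = 2*U/(3 + U) (Y(U) = (U + U)/(U + (-3 - 1*(-6))) = (2*U)/(U + (-3 + 6)) = (2*U)/(U + 3) = (2*U)/(3 + U) = 2*U/(3 + U))
Y(7) + m(-48) = 2*7/(3 + 7) + 1/(-48) = 2*7/10 - 1/48 = 2*7*(⅒) - 1/48 = 7/5 - 1/48 = 331/240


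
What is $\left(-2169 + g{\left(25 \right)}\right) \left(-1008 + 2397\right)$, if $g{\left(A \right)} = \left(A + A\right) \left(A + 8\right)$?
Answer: $-720891$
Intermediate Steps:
$g{\left(A \right)} = 2 A \left(8 + A\right)$
$\left(-2169 + g{\left(25 \right)}\right) \left(-1008 + 2397\right) = \left(-2169 + 2 \cdot 25 \left(8 + 25\right)\right) \left(-1008 + 2397\right) = \left(-2169 + 2 \cdot 25 \cdot 33\right) 1389 = \left(-2169 + 1650\right) 1389 = \left(-519\right) 1389 = -720891$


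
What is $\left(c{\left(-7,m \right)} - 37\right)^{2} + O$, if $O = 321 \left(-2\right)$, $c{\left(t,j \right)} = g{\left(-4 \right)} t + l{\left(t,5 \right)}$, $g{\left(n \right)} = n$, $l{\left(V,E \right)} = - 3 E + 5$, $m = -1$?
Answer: $-281$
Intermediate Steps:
$l{\left(V,E \right)} = 5 - 3 E$
$c{\left(t,j \right)} = -10 - 4 t$ ($c{\left(t,j \right)} = - 4 t + \left(5 - 15\right) = - 4 t - 10 = -10 - 4 t$)
$O = -642$
$\left(c{\left(-7,m \right)} - 37\right)^{2} + O = \left(\left(-10 - -28\right) - 37\right)^{2} - 642 = \left(\left(-10 + 28\right) - 37\right)^{2} - 642 = \left(18 - 37\right)^{2} - 642 = \left(-19\right)^{2} - 642 = 361 - 642 = -281$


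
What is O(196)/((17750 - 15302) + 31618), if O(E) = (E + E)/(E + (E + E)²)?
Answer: 1/13370905 ≈ 7.4789e-8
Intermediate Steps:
O(E) = 2*E/(E + 4*E²) (O(E) = (2*E)/(E + (2*E)²) = (2*E)/(E + 4*E²) = 2*E/(E + 4*E²))
O(196)/((17750 - 15302) + 31618) = (2/(1 + 4*196))/((17750 - 15302) + 31618) = (2/(1 + 784))/(2448 + 31618) = (2/785)/34066 = (2*(1/785))*(1/34066) = (2/785)*(1/34066) = 1/13370905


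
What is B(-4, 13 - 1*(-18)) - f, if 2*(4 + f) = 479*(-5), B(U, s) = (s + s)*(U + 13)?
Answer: 3519/2 ≈ 1759.5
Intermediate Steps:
B(U, s) = 2*s*(13 + U) (B(U, s) = (2*s)*(13 + U) = 2*s*(13 + U))
f = -2403/2 (f = -4 + (479*(-5))/2 = -4 + (½)*(-2395) = -4 - 2395/2 = -2403/2 ≈ -1201.5)
B(-4, 13 - 1*(-18)) - f = 2*(13 - 1*(-18))*(13 - 4) - 1*(-2403/2) = 2*(13 + 18)*9 + 2403/2 = 2*31*9 + 2403/2 = 558 + 2403/2 = 3519/2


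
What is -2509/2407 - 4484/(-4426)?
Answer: -155923/5326691 ≈ -0.029272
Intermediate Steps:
-2509/2407 - 4484/(-4426) = -2509*1/2407 - 4484*(-1/4426) = -2509/2407 + 2242/2213 = -155923/5326691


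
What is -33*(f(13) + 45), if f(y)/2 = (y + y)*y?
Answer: -23793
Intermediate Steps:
f(y) = 4*y² (f(y) = 2*((y + y)*y) = 2*((2*y)*y) = 2*(2*y²) = 4*y²)
-33*(f(13) + 45) = -33*(4*13² + 45) = -33*(4*169 + 45) = -33*(676 + 45) = -33*721 = -23793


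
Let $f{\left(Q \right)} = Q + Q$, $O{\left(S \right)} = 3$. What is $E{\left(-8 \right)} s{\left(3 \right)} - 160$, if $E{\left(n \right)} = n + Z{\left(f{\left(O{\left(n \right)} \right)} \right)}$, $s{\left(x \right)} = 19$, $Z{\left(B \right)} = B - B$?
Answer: $-312$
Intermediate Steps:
$f{\left(Q \right)} = 2 Q$
$Z{\left(B \right)} = 0$
$E{\left(n \right)} = n$ ($E{\left(n \right)} = n + 0 = n$)
$E{\left(-8 \right)} s{\left(3 \right)} - 160 = \left(-8\right) 19 - 160 = -152 - 160 = -312$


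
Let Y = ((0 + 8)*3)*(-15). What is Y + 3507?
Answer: 3147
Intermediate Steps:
Y = -360 (Y = (8*3)*(-15) = 24*(-15) = -360)
Y + 3507 = -360 + 3507 = 3147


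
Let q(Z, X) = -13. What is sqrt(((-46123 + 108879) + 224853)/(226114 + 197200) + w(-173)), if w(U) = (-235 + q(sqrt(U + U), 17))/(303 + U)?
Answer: I*sqrt(929920454268910)/27515410 ≈ 1.1083*I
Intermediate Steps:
w(U) = -248/(303 + U) (w(U) = (-235 - 13)/(303 + U) = -248/(303 + U))
sqrt(((-46123 + 108879) + 224853)/(226114 + 197200) + w(-173)) = sqrt(((-46123 + 108879) + 224853)/(226114 + 197200) - 248/(303 - 173)) = sqrt((62756 + 224853)/423314 - 248/130) = sqrt(287609*(1/423314) - 248*1/130) = sqrt(287609/423314 - 124/65) = sqrt(-33796351/27515410) = I*sqrt(929920454268910)/27515410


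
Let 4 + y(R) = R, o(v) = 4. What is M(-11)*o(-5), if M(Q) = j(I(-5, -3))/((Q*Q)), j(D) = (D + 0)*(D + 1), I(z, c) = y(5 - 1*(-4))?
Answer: 120/121 ≈ 0.99174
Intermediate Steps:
y(R) = -4 + R
I(z, c) = 5 (I(z, c) = -4 + (5 - 1*(-4)) = -4 + (5 + 4) = -4 + 9 = 5)
j(D) = D*(1 + D)
M(Q) = 30/Q**2 (M(Q) = (5*(1 + 5))/((Q*Q)) = (5*6)/(Q**2) = 30/Q**2)
M(-11)*o(-5) = (30/(-11)**2)*4 = (30*(1/121))*4 = (30/121)*4 = 120/121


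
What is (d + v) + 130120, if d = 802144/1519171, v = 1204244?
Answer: 2027127894388/1519171 ≈ 1.3344e+6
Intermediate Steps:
d = 802144/1519171 (d = 802144*(1/1519171) = 802144/1519171 ≈ 0.52801)
(d + v) + 130120 = (802144/1519171 + 1204244) + 130120 = 1829453363868/1519171 + 130120 = 2027127894388/1519171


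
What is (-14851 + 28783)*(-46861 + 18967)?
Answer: -388619208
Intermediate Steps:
(-14851 + 28783)*(-46861 + 18967) = 13932*(-27894) = -388619208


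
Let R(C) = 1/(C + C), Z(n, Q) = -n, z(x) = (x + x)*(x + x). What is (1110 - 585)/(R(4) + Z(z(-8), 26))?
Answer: -4200/2047 ≈ -2.0518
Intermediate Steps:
z(x) = 4*x**2 (z(x) = (2*x)*(2*x) = 4*x**2)
R(C) = 1/(2*C)
(1110 - 585)/(R(4) + Z(z(-8), 26)) = (1110 - 585)/((1/2)/4 - 4*(-8)**2) = 525/((1/2)*(1/4) - 4*64) = 525/(1/8 - 1*256) = 525/(1/8 - 256) = 525/(-2047/8) = 525*(-8/2047) = -4200/2047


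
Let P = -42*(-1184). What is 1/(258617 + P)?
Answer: 1/308345 ≈ 3.2431e-6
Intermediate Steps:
P = 49728
1/(258617 + P) = 1/(258617 + 49728) = 1/308345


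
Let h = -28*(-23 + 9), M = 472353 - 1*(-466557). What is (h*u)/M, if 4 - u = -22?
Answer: 728/67065 ≈ 0.010855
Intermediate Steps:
M = 938910 (M = 472353 + 466557 = 938910)
u = 26 (u = 4 - 1*(-22) = 4 + 22 = 26)
h = 392 (h = -28*(-14) = 392)
(h*u)/M = (392*26)/938910 = 10192*(1/938910) = 728/67065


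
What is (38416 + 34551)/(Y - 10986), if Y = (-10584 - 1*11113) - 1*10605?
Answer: -72967/43288 ≈ -1.6856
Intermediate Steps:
Y = -32302 (Y = (-10584 - 11113) - 10605 = -21697 - 10605 = -32302)
(38416 + 34551)/(Y - 10986) = (38416 + 34551)/(-32302 - 10986) = 72967/(-43288) = 72967*(-1/43288) = -72967/43288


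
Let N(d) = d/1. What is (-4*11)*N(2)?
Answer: -88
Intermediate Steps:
N(d) = d (N(d) = d*1 = d)
(-4*11)*N(2) = -4*11*2 = -44*2 = -88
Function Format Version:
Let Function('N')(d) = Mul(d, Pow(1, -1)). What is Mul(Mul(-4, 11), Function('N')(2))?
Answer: -88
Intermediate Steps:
Function('N')(d) = d (Function('N')(d) = Mul(d, 1) = d)
Mul(Mul(-4, 11), Function('N')(2)) = Mul(Mul(-4, 11), 2) = Mul(-44, 2) = -88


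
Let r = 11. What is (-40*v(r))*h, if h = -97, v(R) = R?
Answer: 42680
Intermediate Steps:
(-40*v(r))*h = -40*11*(-97) = -440*(-97) = 42680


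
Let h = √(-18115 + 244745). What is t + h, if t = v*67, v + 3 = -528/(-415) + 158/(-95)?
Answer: -1791379/7885 + √226630 ≈ 248.87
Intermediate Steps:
h = √226630 ≈ 476.06
v = -26737/7885 (v = -3 + (-528/(-415) + 158/(-95)) = -3 + (-528*(-1/415) + 158*(-1/95)) = -3 + (528/415 - 158/95) = -3 - 3082/7885 = -26737/7885 ≈ -3.3909)
t = -1791379/7885 (t = -26737/7885*67 = -1791379/7885 ≈ -227.19)
t + h = -1791379/7885 + √226630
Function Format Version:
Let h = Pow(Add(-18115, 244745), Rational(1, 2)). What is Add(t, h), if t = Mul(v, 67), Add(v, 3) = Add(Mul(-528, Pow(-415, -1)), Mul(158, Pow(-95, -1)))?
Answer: Add(Rational(-1791379, 7885), Pow(226630, Rational(1, 2))) ≈ 248.87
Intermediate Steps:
h = Pow(226630, Rational(1, 2)) ≈ 476.06
v = Rational(-26737, 7885) (v = Add(-3, Add(Mul(-528, Pow(-415, -1)), Mul(158, Pow(-95, -1)))) = Add(-3, Add(Mul(-528, Rational(-1, 415)), Mul(158, Rational(-1, 95)))) = Add(-3, Add(Rational(528, 415), Rational(-158, 95))) = Add(-3, Rational(-3082, 7885)) = Rational(-26737, 7885) ≈ -3.3909)
t = Rational(-1791379, 7885) (t = Mul(Rational(-26737, 7885), 67) = Rational(-1791379, 7885) ≈ -227.19)
Add(t, h) = Add(Rational(-1791379, 7885), Pow(226630, Rational(1, 2)))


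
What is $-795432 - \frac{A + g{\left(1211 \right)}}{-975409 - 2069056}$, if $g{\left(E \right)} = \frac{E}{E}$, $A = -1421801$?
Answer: $- \frac{484333261136}{608893} \approx -7.9543 \cdot 10^{5}$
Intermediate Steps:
$g{\left(E \right)} = 1$
$-795432 - \frac{A + g{\left(1211 \right)}}{-975409 - 2069056} = -795432 - \frac{-1421801 + 1}{-975409 - 2069056} = -795432 - - \frac{1421800}{-3044465} = -795432 - \left(-1421800\right) \left(- \frac{1}{3044465}\right) = -795432 - \frac{284360}{608893} = - \frac{484333261136}{608893}$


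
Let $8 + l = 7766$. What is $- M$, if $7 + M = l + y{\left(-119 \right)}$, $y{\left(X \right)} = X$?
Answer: $-7632$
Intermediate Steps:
$l = 7758$ ($l = -8 + 7766 = 7758$)
$M = 7632$ ($M = -7 + \left(7758 - 119\right) = -7 + 7639 = 7632$)
$- M = \left(-1\right) 7632 = -7632$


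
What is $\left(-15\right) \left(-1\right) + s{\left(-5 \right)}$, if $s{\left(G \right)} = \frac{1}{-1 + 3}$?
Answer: $\frac{31}{2} \approx 15.5$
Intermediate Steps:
$s{\left(G \right)} = \frac{1}{2}$
$\left(-15\right) \left(-1\right) + s{\left(-5 \right)} = \left(-15\right) \left(-1\right) + \frac{1}{2} = 15 + \frac{1}{2} = \frac{31}{2}$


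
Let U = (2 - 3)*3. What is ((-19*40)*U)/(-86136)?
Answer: -95/3589 ≈ -0.026470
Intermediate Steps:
U = -3 (U = -1*3 = -3)
((-19*40)*U)/(-86136) = (-19*40*(-3))/(-86136) = -760*(-3)*(-1/86136) = 2280*(-1/86136) = -95/3589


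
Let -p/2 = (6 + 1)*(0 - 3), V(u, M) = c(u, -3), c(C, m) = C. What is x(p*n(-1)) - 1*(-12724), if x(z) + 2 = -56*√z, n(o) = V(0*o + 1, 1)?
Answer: 12722 - 56*√42 ≈ 12359.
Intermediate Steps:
V(u, M) = u
n(o) = 1 (n(o) = 0*o + 1 = 0 + 1 = 1)
p = 42 (p = -2*(6 + 1)*(0 - 3) = -14*(-3) = -2*(-21) = 42)
x(z) = -2 - 56*√z
x(p*n(-1)) - 1*(-12724) = (-2 - 56*√42) - 1*(-12724) = (-2 - 56*√42) + 12724 = 12722 - 56*√42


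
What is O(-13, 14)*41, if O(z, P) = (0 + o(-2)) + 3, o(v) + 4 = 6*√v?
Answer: -41 + 246*I*√2 ≈ -41.0 + 347.9*I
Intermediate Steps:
o(v) = -4 + 6*√v
O(z, P) = -1 + 6*I*√2 (O(z, P) = (0 + (-4 + 6*√(-2))) + 3 = (0 + (-4 + 6*(I*√2))) + 3 = (0 + (-4 + 6*I*√2)) + 3 = (-4 + 6*I*√2) + 3 = -1 + 6*I*√2)
O(-13, 14)*41 = (-1 + 6*I*√2)*41 = -41 + 246*I*√2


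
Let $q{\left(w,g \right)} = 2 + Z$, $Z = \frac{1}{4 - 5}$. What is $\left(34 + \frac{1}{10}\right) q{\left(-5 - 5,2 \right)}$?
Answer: $\frac{341}{10} \approx 34.1$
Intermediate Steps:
$Z = -1$ ($Z = \frac{1}{-1} = -1$)
$q{\left(w,g \right)} = 1$ ($q{\left(w,g \right)} = 2 - 1 = 1$)
$\left(34 + \frac{1}{10}\right) q{\left(-5 - 5,2 \right)} = \left(34 + \frac{1}{10}\right) 1 = \frac{341}{10} \cdot 1 = \frac{341}{10}$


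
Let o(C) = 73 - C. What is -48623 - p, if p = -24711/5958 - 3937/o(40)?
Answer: -353173719/7282 ≈ -48500.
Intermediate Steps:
p = -898967/7282 (p = -24711/5958 - 3937/(73 - 1*40) = -24711*1/5958 - 3937/(73 - 40) = -8237/1986 - 3937/33 = -898967/7282 ≈ -123.45)
-48623 - p = -48623 - 1*(-898967/7282) = -48623 + 898967/7282 = -353173719/7282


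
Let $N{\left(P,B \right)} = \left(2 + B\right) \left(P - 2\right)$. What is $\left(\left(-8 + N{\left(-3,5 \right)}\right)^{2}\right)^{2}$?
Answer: $3418801$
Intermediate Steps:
$N{\left(P,B \right)} = \left(-2 + P\right) \left(2 + B\right)$ ($N{\left(P,B \right)} = \left(2 + B\right) \left(-2 + P\right) = \left(-2 + P\right) \left(2 + B\right)$)
$\left(\left(-8 + N{\left(-3,5 \right)}\right)^{2}\right)^{2} = \left(\left(-8 + \left(-4 - 10 + 2 \left(-3\right) + 5 \left(-3\right)\right)\right)^{2}\right)^{2} = \left(\left(-8 - 35\right)^{2}\right)^{2} = \left(\left(-43\right)^{2}\right)^{2} = 1849^{2} = 3418801$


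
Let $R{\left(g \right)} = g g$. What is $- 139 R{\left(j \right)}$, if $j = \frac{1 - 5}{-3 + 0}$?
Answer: $- \frac{2224}{9} \approx -247.11$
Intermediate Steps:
$j = \frac{4}{3}$ ($j = - \frac{4}{-3} = \left(-4\right) \left(- \frac{1}{3}\right) = \frac{4}{3} \approx 1.3333$)
$R{\left(g \right)} = g^{2}$
$- 139 R{\left(j \right)} = - 139 \left(\frac{4}{3}\right)^{2} = \left(-139\right) \frac{16}{9} = - \frac{2224}{9}$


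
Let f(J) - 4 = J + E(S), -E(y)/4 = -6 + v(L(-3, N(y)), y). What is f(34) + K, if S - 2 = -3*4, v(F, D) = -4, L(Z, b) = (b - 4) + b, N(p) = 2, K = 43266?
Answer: 43344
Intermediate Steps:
L(Z, b) = -4 + 2*b (L(Z, b) = (-4 + b) + b = -4 + 2*b)
S = -10 (S = 2 - 3*4 = 2 - 12 = -10)
E(y) = 40 (E(y) = -4*(-6 - 4) = -4*(-10) = 40)
f(J) = 44 + J (f(J) = 4 + (J + 40) = 4 + (40 + J) = 44 + J)
f(34) + K = (44 + 34) + 43266 = 78 + 43266 = 43344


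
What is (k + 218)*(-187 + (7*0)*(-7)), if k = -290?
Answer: 13464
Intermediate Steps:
(k + 218)*(-187 + (7*0)*(-7)) = (-290 + 218)*(-187 + (7*0)*(-7)) = -72*(-187 + 0*(-7)) = -72*(-187 + 0) = -72*(-187) = 13464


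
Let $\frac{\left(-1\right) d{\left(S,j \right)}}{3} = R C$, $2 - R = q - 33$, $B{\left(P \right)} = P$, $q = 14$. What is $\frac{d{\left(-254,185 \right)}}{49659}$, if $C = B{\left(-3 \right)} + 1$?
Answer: $\frac{42}{16553} \approx 0.0025373$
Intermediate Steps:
$R = 21$ ($R = 2 - \left(14 - 33\right) = 2 - -19 = 2 + 19 = 21$)
$C = -2$ ($C = -3 + 1 = -2$)
$d{\left(S,j \right)} = 126$ ($d{\left(S,j \right)} = - 3 \cdot 21 \left(-2\right) = \left(-3\right) \left(-42\right) = 126$)
$\frac{d{\left(-254,185 \right)}}{49659} = \frac{126}{49659} = 126 \cdot \frac{1}{49659} = \frac{42}{16553}$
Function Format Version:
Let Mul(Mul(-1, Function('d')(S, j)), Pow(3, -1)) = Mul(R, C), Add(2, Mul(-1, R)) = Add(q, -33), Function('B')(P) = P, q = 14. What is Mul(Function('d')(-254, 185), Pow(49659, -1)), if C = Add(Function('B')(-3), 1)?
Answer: Rational(42, 16553) ≈ 0.0025373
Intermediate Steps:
R = 21 (R = Add(2, Mul(-1, Add(14, -33))) = Add(2, Mul(-1, -19)) = Add(2, 19) = 21)
C = -2 (C = Add(-3, 1) = -2)
Function('d')(S, j) = 126 (Function('d')(S, j) = Mul(-3, Mul(21, -2)) = Mul(-3, -42) = 126)
Mul(Function('d')(-254, 185), Pow(49659, -1)) = Mul(126, Pow(49659, -1)) = Mul(126, Rational(1, 49659)) = Rational(42, 16553)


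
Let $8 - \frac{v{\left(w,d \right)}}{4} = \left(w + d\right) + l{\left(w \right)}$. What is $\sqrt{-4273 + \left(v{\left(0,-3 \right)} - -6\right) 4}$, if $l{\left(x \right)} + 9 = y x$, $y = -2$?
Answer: $i \sqrt{3929} \approx 62.682 i$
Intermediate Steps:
$l{\left(x \right)} = -9 - 2 x$
$v{\left(w,d \right)} = 68 - 4 d + 4 w$ ($v{\left(w,d \right)} = 32 - 4 \left(\left(w + d\right) - \left(9 + 2 w\right)\right) = 32 - 4 \left(\left(d + w\right) - \left(9 + 2 w\right)\right) = 32 - 4 \left(-9 + d - w\right) = 32 + \left(36 - 4 d + 4 w\right) = 68 - 4 d + 4 w$)
$\sqrt{-4273 + \left(v{\left(0,-3 \right)} - -6\right) 4} = \sqrt{-4273 + \left(\left(68 - -12 + 4 \cdot 0\right) - -6\right) 4} = \sqrt{-4273 + \left(\left(68 + 12 + 0\right) + \left(9 - 3\right)\right) 4} = \sqrt{-4273 + \left(80 + 6\right) 4} = \sqrt{-4273 + 86 \cdot 4} = \sqrt{-4273 + 344} = \sqrt{-3929} = i \sqrt{3929}$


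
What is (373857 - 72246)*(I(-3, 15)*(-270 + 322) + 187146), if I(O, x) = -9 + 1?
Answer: 56319822030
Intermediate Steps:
I(O, x) = -8
(373857 - 72246)*(I(-3, 15)*(-270 + 322) + 187146) = (373857 - 72246)*(-8*(-270 + 322) + 187146) = 301611*(-8*52 + 187146) = 301611*(-416 + 187146) = 301611*186730 = 56319822030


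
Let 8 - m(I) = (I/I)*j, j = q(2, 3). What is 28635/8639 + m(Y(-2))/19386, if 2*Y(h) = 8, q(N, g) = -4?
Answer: 92536963/27912609 ≈ 3.3152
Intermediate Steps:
Y(h) = 4 (Y(h) = (½)*8 = 4)
j = -4
m(I) = 12 (m(I) = 8 - I/I*(-4) = 8 - (-4) = 8 - 1*(-4) = 8 + 4 = 12)
28635/8639 + m(Y(-2))/19386 = 28635/8639 + 12/19386 = 28635*(1/8639) + 12*(1/19386) = 28635/8639 + 2/3231 = 92536963/27912609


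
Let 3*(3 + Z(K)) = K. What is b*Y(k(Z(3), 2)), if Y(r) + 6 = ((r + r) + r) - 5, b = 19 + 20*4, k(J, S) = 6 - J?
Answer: 1287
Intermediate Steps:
Z(K) = -3 + K/3
b = 99 (b = 19 + 80 = 99)
Y(r) = -11 + 3*r (Y(r) = -6 + (((r + r) + r) - 5) = -6 + ((2*r + r) - 5) = -6 + (3*r - 5) = -6 + (-5 + 3*r) = -11 + 3*r)
b*Y(k(Z(3), 2)) = 99*(-11 + 3*(6 - (-3 + (⅓)*3))) = 99*(-11 + 3*(6 - (-3 + 1))) = 99*(-11 + 3*(6 - 1*(-2))) = 99*(-11 + 3*(6 + 2)) = 99*(-11 + 3*8) = 99*(-11 + 24) = 99*13 = 1287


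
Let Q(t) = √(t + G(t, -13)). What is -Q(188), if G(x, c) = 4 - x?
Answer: -2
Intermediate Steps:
Q(t) = 2 (Q(t) = √(t + (4 - t)) = √4 = 2)
-Q(188) = -1*2 = -2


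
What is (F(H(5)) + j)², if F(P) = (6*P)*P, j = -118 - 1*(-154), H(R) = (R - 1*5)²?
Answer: 1296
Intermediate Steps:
H(R) = (-5 + R)² (H(R) = (R - 5)² = (-5 + R)²)
j = 36 (j = -118 + 154 = 36)
F(P) = 6*P²
(F(H(5)) + j)² = (6*((-5 + 5)²)² + 36)² = (6*(0²)² + 36)² = (6*0² + 36)² = (6*0 + 36)² = (0 + 36)² = 36² = 1296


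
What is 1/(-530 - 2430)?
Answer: -1/2960 ≈ -0.00033784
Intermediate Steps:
1/(-530 - 2430) = 1/(-2960) = -1/2960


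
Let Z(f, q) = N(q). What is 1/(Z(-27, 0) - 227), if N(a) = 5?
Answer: -1/222 ≈ -0.0045045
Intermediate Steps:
Z(f, q) = 5
1/(Z(-27, 0) - 227) = 1/(5 - 227) = 1/(-222) = -1/222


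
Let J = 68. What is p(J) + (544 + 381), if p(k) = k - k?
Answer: 925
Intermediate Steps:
p(k) = 0
p(J) + (544 + 381) = 0 + (544 + 381) = 0 + 925 = 925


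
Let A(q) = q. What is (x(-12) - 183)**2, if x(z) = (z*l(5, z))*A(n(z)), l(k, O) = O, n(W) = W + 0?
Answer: 3651921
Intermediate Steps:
n(W) = W
x(z) = z**3 (x(z) = (z*z)*z = z**2*z = z**3)
(x(-12) - 183)**2 = ((-12)**3 - 183)**2 = (-1728 - 183)**2 = (-1911)**2 = 3651921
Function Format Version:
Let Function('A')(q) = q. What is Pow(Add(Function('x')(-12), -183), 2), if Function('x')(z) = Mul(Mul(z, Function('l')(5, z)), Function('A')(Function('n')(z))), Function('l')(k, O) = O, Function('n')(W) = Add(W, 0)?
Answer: 3651921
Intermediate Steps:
Function('n')(W) = W
Function('x')(z) = Pow(z, 3) (Function('x')(z) = Mul(Mul(z, z), z) = Mul(Pow(z, 2), z) = Pow(z, 3))
Pow(Add(Function('x')(-12), -183), 2) = Pow(Add(Pow(-12, 3), -183), 2) = Pow(Add(-1728, -183), 2) = Pow(-1911, 2) = 3651921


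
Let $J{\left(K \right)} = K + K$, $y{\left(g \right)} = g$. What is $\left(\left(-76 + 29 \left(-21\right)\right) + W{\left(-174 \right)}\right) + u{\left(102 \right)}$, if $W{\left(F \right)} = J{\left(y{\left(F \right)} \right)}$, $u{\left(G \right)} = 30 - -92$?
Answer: $-911$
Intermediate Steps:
$J{\left(K \right)} = 2 K$
$u{\left(G \right)} = 122$ ($u{\left(G \right)} = 30 + 92 = 122$)
$W{\left(F \right)} = 2 F$
$\left(\left(-76 + 29 \left(-21\right)\right) + W{\left(-174 \right)}\right) + u{\left(102 \right)} = \left(\left(-76 + 29 \left(-21\right)\right) + 2 \left(-174\right)\right) + 122 = \left(\left(-76 - 609\right) - 348\right) + 122 = \left(-685 - 348\right) + 122 = -1033 + 122 = -911$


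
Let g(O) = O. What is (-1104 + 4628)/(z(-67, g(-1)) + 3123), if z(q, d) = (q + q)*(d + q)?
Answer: 3524/12235 ≈ 0.28803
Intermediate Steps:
z(q, d) = 2*q*(d + q) (z(q, d) = (2*q)*(d + q) = 2*q*(d + q))
(-1104 + 4628)/(z(-67, g(-1)) + 3123) = (-1104 + 4628)/(2*(-67)*(-1 - 67) + 3123) = 3524/(2*(-67)*(-68) + 3123) = 3524/(9112 + 3123) = 3524/12235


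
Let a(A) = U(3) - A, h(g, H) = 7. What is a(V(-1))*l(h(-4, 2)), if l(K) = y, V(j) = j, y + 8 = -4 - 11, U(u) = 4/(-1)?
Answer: 69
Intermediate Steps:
U(u) = -4 (U(u) = 4*(-1) = -4)
y = -23 (y = -8 + (-4 - 11) = -8 - 15 = -23)
l(K) = -23
a(A) = -4 - A
a(V(-1))*l(h(-4, 2)) = (-4 - 1*(-1))*(-23) = (-4 + 1)*(-23) = -3*(-23) = 69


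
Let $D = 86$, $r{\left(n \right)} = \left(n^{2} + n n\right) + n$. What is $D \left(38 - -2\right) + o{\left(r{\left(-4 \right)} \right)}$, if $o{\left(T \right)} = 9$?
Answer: $3449$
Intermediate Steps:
$r{\left(n \right)} = n + 2 n^{2}$ ($r{\left(n \right)} = \left(n^{2} + n^{2}\right) + n = 2 n^{2} + n = n + 2 n^{2}$)
$D \left(38 - -2\right) + o{\left(r{\left(-4 \right)} \right)} = 86 \left(38 - -2\right) + 9 = 86 \left(38 + 2\right) + 9 = 86 \cdot 40 + 9 = 3440 + 9 = 3449$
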